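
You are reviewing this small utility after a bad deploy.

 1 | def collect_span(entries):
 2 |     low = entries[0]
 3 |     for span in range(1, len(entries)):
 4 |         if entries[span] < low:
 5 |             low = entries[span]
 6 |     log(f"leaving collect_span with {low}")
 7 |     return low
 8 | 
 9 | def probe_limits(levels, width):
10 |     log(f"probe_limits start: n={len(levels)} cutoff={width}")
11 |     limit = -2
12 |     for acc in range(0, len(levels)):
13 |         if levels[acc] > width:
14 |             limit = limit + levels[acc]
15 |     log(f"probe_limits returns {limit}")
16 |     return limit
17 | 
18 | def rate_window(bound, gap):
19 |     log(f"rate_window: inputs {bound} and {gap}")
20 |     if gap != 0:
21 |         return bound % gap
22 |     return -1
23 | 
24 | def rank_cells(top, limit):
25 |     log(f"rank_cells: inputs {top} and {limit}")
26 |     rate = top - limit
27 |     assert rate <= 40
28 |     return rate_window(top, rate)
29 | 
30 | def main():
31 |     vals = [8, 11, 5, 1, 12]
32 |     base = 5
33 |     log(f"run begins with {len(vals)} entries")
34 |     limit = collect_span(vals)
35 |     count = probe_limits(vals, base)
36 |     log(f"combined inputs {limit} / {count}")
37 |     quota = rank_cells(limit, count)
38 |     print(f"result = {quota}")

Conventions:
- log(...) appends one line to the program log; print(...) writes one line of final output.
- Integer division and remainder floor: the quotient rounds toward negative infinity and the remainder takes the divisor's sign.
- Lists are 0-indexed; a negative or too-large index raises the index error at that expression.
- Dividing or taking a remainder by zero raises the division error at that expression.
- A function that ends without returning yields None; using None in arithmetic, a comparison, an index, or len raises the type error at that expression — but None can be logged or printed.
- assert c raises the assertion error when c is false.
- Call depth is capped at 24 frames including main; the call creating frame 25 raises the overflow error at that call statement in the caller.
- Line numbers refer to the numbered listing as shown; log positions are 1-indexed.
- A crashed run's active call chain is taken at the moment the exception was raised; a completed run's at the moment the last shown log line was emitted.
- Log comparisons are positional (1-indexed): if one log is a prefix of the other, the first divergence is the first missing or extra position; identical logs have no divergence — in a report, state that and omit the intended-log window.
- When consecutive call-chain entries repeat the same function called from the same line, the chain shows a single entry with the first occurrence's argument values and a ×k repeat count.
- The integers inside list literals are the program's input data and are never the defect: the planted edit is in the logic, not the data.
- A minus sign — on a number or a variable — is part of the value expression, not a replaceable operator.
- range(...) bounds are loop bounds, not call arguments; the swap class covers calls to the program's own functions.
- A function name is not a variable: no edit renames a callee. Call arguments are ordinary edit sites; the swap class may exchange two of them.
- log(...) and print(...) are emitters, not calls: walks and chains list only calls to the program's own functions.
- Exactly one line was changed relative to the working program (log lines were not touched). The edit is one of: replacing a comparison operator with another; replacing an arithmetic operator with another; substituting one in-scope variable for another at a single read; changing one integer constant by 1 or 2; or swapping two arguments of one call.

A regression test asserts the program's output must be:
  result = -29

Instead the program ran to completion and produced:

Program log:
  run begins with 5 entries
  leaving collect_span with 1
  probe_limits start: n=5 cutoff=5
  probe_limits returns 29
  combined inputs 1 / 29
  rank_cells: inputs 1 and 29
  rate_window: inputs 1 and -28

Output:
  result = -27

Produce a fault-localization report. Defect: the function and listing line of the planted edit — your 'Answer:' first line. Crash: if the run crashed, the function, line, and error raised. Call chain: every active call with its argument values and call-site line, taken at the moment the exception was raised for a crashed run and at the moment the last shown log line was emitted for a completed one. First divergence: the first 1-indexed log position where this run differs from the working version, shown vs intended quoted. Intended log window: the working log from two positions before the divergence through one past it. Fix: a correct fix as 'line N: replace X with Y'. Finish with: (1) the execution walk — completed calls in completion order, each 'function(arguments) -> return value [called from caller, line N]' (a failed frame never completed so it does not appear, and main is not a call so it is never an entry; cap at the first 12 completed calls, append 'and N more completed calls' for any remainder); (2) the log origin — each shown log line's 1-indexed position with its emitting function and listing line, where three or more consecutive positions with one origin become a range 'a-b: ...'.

Answer: the defect is in probe_limits at line 11.
The tell: Log line 4 is where behavior first shows: 'probe_limits returns 29' appears instead of 'probe_limits returns 31'.
Call chain: main -> rank_cells(1, 29) (called at line 37) -> rate_window(1, -28) (called at line 28).
First divergence: position 4 — shown 'probe_limits returns 29', intended 'probe_limits returns 31'.
Intended log window:
  2: leaving collect_span with 1
  3: probe_limits start: n=5 cutoff=5
  4: probe_limits returns 31
  5: combined inputs 1 / 31
Execution walk:
  collect_span([8, 11, 5, 1, 12]) -> 1  [called from main, line 34]
  probe_limits([8, 11, 5, 1, 12], 5) -> 29  [called from main, line 35]
  rate_window(1, -28) -> -27  [called from rank_cells, line 28]
  rank_cells(1, 29) -> -27  [called from main, line 37]
Log origin:
  1: emitted by main (line 33)
  2: emitted by collect_span (line 6)
  3: emitted by probe_limits (line 10)
  4: emitted by probe_limits (line 15)
  5: emitted by main (line 36)
  6: emitted by rank_cells (line 25)
  7: emitted by rate_window (line 19)
A correct fix: line 11: replace `-2` with `0`.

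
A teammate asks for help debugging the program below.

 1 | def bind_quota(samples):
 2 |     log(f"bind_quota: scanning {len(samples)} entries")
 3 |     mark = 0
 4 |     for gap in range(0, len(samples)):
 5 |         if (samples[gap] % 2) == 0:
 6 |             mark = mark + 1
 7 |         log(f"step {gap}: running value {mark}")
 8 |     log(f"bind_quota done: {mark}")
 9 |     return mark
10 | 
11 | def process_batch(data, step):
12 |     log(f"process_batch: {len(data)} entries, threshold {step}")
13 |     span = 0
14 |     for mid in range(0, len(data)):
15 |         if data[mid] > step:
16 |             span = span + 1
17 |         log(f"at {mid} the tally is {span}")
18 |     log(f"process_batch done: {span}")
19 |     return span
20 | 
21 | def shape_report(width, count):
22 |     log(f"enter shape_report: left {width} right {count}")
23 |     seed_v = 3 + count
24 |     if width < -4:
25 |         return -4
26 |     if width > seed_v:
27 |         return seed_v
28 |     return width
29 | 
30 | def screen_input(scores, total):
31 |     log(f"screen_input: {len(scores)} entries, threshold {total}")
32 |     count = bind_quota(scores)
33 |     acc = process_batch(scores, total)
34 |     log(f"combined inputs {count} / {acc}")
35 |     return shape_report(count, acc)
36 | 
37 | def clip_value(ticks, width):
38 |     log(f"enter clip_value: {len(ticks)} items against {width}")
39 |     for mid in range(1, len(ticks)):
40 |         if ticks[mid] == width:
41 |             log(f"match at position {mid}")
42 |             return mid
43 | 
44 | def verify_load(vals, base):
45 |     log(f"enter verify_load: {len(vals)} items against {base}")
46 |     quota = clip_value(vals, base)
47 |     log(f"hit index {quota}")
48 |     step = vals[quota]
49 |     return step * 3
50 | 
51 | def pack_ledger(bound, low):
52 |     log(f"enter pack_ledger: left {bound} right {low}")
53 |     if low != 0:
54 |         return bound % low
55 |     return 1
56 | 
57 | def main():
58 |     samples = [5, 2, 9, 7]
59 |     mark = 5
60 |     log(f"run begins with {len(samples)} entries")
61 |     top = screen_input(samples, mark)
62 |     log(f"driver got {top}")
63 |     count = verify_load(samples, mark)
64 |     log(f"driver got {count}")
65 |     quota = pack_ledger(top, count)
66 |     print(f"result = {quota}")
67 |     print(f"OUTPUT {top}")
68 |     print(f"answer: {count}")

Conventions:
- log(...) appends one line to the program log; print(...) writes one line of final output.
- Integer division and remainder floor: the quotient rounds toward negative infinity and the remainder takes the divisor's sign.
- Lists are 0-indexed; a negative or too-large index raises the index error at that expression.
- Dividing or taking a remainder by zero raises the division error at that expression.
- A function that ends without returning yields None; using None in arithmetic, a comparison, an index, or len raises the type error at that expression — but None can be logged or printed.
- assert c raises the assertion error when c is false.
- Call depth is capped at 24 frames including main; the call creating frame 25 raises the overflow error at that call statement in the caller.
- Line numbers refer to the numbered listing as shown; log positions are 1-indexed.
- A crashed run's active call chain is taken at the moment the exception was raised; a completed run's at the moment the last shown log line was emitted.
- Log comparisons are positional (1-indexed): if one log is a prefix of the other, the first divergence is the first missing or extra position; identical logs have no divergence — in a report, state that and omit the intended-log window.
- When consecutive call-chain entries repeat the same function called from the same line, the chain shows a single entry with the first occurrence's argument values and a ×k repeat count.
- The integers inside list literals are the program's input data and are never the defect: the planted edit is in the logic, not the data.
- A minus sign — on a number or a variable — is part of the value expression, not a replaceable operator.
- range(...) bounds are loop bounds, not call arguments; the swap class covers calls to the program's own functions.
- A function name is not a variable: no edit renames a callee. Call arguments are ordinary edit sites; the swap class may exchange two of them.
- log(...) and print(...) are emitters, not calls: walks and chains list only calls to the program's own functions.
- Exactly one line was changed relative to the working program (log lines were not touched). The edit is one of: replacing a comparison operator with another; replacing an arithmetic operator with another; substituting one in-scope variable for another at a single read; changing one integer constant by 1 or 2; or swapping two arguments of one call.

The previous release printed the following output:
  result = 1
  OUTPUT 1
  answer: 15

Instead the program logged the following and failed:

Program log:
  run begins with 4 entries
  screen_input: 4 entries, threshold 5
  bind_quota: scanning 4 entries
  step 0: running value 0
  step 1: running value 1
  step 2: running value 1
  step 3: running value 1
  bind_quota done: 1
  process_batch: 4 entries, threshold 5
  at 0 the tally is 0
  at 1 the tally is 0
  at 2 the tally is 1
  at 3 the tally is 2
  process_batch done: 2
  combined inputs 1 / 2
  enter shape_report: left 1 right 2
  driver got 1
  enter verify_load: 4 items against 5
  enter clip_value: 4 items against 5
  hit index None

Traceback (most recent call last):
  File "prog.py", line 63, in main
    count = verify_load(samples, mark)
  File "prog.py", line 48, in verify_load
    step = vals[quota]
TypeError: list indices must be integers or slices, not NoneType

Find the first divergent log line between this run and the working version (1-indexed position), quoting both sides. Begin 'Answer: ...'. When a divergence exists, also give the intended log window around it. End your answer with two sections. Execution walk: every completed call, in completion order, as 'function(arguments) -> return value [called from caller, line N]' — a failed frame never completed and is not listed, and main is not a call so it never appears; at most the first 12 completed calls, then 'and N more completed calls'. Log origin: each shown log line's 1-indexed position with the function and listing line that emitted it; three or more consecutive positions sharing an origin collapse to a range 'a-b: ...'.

Answer: position 20 — shown 'hit index None', intended 'match at position 0'.
Intended log window:
  18: enter verify_load: 4 items against 5
  19: enter clip_value: 4 items against 5
  20: match at position 0
  21: hit index 0
Execution walk:
  bind_quota([5, 2, 9, 7]) -> 1  [called from screen_input, line 32]
  process_batch([5, 2, 9, 7], 5) -> 2  [called from screen_input, line 33]
  shape_report(1, 2) -> 1  [called from screen_input, line 35]
  screen_input([5, 2, 9, 7], 5) -> 1  [called from main, line 61]
  clip_value([5, 2, 9, 7], 5) -> None  [called from verify_load, line 46]
Origin of each log line:
  1: logged in main at line 60
  2: logged in screen_input at line 31
  3: logged in bind_quota at line 2
  4-7: logged in bind_quota at line 7
  8: logged in bind_quota at line 8
  9: logged in process_batch at line 12
  10-13: logged in process_batch at line 17
  14: logged in process_batch at line 18
  15: logged in screen_input at line 34
  16: logged in shape_report at line 22
  17: logged in main at line 62
  18: logged in verify_load at line 45
  19: logged in clip_value at line 38
  20: logged in verify_load at line 47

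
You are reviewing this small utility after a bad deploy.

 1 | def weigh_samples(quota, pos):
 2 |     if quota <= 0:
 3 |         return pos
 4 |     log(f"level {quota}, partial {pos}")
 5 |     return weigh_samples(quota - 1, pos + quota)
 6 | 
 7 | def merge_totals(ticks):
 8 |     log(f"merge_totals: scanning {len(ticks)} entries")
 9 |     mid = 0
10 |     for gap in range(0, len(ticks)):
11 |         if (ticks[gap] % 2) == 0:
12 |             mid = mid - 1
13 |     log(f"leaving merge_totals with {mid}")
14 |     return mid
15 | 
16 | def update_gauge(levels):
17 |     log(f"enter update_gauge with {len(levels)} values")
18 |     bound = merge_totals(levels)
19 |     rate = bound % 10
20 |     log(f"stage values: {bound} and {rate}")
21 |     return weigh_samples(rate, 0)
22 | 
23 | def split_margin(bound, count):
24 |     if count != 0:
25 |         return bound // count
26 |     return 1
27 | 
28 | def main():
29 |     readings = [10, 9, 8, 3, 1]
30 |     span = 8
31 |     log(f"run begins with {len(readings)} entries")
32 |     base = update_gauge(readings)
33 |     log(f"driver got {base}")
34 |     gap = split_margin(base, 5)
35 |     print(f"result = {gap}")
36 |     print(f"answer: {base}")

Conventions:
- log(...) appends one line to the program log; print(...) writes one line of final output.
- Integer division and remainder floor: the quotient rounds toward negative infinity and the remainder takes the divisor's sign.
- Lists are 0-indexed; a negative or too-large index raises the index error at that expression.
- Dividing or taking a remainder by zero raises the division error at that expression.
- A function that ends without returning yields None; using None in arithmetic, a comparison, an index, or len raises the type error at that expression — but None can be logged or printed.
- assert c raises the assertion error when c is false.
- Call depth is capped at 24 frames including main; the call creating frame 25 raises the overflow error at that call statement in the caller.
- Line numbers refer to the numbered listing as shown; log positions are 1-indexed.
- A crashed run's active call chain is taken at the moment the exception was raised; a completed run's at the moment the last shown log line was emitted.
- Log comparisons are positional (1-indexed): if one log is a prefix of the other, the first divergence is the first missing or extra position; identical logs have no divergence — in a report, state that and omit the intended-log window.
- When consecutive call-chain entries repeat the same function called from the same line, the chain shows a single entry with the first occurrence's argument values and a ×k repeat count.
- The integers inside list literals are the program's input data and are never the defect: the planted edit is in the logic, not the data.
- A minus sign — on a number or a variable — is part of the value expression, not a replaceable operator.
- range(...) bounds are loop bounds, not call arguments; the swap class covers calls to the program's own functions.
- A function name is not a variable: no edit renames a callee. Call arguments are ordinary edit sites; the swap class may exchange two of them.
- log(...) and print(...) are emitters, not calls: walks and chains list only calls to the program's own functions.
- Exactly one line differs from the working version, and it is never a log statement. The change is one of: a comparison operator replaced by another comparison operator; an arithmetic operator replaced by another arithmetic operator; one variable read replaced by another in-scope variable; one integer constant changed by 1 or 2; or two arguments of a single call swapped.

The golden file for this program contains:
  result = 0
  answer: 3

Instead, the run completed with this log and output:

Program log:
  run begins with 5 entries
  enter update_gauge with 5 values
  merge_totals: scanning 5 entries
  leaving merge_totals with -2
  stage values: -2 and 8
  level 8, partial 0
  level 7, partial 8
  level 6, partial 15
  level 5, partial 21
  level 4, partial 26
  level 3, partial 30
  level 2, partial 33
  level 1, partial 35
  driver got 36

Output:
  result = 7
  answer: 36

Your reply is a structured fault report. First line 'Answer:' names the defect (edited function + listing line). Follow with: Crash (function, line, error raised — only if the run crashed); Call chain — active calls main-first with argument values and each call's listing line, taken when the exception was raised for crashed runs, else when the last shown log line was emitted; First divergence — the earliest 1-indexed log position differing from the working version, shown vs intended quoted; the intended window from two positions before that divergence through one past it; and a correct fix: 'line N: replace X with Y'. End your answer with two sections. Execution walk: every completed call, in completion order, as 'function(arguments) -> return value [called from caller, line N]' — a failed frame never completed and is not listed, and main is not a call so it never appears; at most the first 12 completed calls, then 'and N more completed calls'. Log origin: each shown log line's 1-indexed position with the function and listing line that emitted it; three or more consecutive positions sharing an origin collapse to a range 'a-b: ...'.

Answer: the defect is in merge_totals at line 12.
Key observation: Log line 4 is where behavior first shows: 'leaving merge_totals with -2' appears instead of 'leaving merge_totals with 2'.
Call chain: main.
First divergence: position 4 — shown 'leaving merge_totals with -2', intended 'leaving merge_totals with 2'.
Intended log window:
  2: enter update_gauge with 5 values
  3: merge_totals: scanning 5 entries
  4: leaving merge_totals with 2
  5: stage values: 2 and 2
Execution walk:
  merge_totals([10, 9, 8, 3, 1]) -> -2  [called from update_gauge, line 18]
  weigh_samples(0, 36) -> 36  [called from weigh_samples, line 5]
  weigh_samples(1, 35) -> 36  [called from weigh_samples, line 5]
  weigh_samples(2, 33) -> 36  [called from weigh_samples, line 5]
  weigh_samples(3, 30) -> 36  [called from weigh_samples, line 5]
  weigh_samples(4, 26) -> 36  [called from weigh_samples, line 5]
  weigh_samples(5, 21) -> 36  [called from weigh_samples, line 5]
  weigh_samples(6, 15) -> 36  [called from weigh_samples, line 5]
  weigh_samples(7, 8) -> 36  [called from weigh_samples, line 5]
  weigh_samples(8, 0) -> 36  [called from update_gauge, line 21]
  update_gauge([10, 9, 8, 3, 1]) -> 36  [called from main, line 32]
  split_margin(36, 5) -> 7  [called from main, line 34]
Origin of each log line:
  1: logged in main at line 31
  2: logged in update_gauge at line 17
  3: logged in merge_totals at line 8
  4: logged in merge_totals at line 13
  5: logged in update_gauge at line 20
  6-13: logged in weigh_samples at line 4
  14: logged in main at line 33
A correct fix: line 12: replace `-` with `+`.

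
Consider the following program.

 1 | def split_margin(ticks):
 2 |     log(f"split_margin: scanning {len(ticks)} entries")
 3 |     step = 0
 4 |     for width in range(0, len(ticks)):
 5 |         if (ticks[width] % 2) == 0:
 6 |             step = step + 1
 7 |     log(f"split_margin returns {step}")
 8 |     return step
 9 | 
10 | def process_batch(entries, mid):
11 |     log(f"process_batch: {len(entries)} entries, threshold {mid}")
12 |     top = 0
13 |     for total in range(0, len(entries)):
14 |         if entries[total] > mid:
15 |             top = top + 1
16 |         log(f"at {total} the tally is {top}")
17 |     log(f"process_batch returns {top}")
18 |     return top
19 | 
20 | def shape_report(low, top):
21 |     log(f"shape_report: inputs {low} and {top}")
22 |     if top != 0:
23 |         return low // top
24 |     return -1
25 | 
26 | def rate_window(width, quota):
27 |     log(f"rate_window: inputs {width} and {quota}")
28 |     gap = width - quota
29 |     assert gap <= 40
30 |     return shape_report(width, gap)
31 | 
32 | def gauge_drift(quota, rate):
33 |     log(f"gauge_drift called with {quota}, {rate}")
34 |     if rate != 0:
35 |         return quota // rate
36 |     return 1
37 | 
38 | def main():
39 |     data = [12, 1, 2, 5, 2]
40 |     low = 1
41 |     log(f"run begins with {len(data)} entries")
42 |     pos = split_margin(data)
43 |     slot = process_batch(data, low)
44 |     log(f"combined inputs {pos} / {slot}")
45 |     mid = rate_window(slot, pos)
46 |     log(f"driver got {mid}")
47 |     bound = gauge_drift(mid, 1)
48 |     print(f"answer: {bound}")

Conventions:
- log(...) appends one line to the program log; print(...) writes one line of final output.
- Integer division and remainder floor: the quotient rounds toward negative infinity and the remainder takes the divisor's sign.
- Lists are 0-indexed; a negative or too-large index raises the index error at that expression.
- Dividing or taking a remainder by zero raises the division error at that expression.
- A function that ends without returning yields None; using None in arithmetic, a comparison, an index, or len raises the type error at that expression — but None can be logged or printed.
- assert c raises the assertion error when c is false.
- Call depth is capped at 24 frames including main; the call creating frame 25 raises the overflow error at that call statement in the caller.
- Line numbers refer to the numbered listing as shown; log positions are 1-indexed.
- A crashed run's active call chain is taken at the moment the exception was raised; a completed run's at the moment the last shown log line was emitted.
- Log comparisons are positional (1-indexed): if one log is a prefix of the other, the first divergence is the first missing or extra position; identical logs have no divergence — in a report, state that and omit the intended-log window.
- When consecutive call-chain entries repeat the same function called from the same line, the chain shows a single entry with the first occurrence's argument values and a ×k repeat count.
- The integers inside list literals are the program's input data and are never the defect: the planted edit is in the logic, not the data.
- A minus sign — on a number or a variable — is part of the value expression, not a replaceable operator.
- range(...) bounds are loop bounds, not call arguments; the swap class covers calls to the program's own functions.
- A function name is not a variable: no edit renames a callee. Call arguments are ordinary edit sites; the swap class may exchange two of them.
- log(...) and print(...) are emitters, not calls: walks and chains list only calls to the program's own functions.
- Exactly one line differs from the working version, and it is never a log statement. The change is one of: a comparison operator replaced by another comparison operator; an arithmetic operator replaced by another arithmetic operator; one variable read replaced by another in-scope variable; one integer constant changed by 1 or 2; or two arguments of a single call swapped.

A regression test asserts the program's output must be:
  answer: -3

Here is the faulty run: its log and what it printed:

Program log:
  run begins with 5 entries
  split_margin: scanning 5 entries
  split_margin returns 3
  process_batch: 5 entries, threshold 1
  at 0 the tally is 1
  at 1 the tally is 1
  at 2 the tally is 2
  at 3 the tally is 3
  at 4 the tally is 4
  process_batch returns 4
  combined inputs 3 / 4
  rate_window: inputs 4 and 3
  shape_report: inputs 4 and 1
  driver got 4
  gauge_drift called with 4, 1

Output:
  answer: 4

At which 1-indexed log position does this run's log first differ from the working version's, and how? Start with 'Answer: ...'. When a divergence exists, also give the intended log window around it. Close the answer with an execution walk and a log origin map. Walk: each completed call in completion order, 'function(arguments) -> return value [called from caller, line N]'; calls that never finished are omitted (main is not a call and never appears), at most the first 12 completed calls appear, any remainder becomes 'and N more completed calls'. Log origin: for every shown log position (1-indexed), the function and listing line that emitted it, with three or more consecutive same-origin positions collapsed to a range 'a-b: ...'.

Answer: position 12 — shown 'rate_window: inputs 4 and 3', intended 'rate_window: inputs 3 and 4'.
Intended log window:
  10: process_batch returns 4
  11: combined inputs 3 / 4
  12: rate_window: inputs 3 and 4
  13: shape_report: inputs 3 and -1
Execution walk:
  split_margin([12, 1, 2, 5, 2]) -> 3  [called from main, line 42]
  process_batch([12, 1, 2, 5, 2], 1) -> 4  [called from main, line 43]
  shape_report(4, 1) -> 4  [called from rate_window, line 30]
  rate_window(4, 3) -> 4  [called from main, line 45]
  gauge_drift(4, 1) -> 4  [called from main, line 47]
Log origins:
  1: from main, line 41
  2: from split_margin, line 2
  3: from split_margin, line 7
  4: from process_batch, line 11
  5-9: from process_batch, line 16
  10: from process_batch, line 17
  11: from main, line 44
  12: from rate_window, line 27
  13: from shape_report, line 21
  14: from main, line 46
  15: from gauge_drift, line 33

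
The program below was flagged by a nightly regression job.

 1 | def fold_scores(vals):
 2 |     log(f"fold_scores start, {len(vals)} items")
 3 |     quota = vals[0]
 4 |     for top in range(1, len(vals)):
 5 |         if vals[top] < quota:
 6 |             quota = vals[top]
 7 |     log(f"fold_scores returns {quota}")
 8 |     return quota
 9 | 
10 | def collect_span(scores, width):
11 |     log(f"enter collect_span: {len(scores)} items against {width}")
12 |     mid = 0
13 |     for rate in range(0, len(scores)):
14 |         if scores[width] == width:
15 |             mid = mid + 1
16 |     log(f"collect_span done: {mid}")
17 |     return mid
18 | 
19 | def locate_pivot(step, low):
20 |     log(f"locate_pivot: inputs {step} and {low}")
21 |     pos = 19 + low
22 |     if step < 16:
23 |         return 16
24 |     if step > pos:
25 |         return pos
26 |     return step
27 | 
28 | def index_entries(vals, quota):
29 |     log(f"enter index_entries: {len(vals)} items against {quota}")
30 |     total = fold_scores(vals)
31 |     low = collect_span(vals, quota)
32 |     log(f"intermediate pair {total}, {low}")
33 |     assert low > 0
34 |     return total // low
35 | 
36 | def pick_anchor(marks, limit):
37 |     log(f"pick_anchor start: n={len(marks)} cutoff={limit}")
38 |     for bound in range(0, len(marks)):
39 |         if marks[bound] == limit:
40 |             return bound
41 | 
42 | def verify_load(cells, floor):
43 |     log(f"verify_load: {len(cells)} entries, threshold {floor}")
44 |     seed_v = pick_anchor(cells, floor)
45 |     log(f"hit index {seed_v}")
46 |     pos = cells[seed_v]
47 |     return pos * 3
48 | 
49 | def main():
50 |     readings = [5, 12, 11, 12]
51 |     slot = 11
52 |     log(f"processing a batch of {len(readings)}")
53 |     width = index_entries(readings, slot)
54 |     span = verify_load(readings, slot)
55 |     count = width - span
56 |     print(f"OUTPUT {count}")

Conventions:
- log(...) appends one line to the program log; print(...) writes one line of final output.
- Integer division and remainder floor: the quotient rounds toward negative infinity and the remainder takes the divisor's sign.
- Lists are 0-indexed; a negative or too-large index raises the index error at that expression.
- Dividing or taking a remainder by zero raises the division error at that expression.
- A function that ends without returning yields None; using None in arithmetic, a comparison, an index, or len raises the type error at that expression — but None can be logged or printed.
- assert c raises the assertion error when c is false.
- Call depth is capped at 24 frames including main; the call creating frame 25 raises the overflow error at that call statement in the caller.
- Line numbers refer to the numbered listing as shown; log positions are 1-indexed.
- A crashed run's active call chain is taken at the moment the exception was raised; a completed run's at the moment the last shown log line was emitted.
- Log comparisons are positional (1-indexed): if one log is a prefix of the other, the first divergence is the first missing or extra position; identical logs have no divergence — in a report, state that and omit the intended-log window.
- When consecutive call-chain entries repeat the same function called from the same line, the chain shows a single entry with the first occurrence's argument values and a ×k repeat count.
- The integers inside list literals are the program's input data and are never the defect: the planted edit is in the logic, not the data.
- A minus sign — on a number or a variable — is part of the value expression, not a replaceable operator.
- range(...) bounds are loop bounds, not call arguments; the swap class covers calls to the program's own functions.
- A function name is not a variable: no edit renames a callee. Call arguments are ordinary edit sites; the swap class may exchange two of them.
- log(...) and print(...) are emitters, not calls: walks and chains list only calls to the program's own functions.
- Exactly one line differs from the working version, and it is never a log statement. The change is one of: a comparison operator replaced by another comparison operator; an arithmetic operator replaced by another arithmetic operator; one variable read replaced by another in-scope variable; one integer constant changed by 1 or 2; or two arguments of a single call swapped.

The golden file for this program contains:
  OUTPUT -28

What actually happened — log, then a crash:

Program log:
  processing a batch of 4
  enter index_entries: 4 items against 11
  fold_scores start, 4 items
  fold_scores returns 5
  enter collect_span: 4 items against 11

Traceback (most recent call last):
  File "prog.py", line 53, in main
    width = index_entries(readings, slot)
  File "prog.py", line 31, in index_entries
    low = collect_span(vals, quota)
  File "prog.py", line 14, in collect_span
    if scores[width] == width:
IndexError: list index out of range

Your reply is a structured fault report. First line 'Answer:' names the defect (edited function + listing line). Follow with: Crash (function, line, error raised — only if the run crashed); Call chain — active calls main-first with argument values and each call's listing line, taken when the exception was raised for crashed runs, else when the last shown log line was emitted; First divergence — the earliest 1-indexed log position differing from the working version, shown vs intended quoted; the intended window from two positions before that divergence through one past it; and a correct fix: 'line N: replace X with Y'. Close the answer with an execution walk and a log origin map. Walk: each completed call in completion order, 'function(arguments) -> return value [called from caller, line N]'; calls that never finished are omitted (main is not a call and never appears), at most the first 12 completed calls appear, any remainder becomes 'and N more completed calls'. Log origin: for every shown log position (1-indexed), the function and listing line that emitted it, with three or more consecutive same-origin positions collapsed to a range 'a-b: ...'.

Answer: the defect is in collect_span at line 14.
Key observation: The shown log is a 5-line prefix of the intended one, whose next entry is 'collect_span done: 1'.
Crash: collect_span, line 14, IndexError.
Call chain: main -> index_entries([5, 12, 11, 12], 11) (called at line 53) -> collect_span([5, 12, 11, 12], 11) (called at line 31).
First divergence: position 6 — the faulty run's log ends after 5 lines; the working version continues with 'collect_span done: 1'.
Intended log window:
  4: fold_scores returns 5
  5: enter collect_span: 4 items against 11
  6: collect_span done: 1
  7: intermediate pair 5, 1
Execution walk:
  fold_scores([5, 12, 11, 12]) -> 5  [called from index_entries, line 30]
Log origin:
  1: from main, line 52
  2: from index_entries, line 29
  3: from fold_scores, line 2
  4: from fold_scores, line 7
  5: from collect_span, line 11
A correct fix: line 14: replace `scores[width]` with `scores[rate]`.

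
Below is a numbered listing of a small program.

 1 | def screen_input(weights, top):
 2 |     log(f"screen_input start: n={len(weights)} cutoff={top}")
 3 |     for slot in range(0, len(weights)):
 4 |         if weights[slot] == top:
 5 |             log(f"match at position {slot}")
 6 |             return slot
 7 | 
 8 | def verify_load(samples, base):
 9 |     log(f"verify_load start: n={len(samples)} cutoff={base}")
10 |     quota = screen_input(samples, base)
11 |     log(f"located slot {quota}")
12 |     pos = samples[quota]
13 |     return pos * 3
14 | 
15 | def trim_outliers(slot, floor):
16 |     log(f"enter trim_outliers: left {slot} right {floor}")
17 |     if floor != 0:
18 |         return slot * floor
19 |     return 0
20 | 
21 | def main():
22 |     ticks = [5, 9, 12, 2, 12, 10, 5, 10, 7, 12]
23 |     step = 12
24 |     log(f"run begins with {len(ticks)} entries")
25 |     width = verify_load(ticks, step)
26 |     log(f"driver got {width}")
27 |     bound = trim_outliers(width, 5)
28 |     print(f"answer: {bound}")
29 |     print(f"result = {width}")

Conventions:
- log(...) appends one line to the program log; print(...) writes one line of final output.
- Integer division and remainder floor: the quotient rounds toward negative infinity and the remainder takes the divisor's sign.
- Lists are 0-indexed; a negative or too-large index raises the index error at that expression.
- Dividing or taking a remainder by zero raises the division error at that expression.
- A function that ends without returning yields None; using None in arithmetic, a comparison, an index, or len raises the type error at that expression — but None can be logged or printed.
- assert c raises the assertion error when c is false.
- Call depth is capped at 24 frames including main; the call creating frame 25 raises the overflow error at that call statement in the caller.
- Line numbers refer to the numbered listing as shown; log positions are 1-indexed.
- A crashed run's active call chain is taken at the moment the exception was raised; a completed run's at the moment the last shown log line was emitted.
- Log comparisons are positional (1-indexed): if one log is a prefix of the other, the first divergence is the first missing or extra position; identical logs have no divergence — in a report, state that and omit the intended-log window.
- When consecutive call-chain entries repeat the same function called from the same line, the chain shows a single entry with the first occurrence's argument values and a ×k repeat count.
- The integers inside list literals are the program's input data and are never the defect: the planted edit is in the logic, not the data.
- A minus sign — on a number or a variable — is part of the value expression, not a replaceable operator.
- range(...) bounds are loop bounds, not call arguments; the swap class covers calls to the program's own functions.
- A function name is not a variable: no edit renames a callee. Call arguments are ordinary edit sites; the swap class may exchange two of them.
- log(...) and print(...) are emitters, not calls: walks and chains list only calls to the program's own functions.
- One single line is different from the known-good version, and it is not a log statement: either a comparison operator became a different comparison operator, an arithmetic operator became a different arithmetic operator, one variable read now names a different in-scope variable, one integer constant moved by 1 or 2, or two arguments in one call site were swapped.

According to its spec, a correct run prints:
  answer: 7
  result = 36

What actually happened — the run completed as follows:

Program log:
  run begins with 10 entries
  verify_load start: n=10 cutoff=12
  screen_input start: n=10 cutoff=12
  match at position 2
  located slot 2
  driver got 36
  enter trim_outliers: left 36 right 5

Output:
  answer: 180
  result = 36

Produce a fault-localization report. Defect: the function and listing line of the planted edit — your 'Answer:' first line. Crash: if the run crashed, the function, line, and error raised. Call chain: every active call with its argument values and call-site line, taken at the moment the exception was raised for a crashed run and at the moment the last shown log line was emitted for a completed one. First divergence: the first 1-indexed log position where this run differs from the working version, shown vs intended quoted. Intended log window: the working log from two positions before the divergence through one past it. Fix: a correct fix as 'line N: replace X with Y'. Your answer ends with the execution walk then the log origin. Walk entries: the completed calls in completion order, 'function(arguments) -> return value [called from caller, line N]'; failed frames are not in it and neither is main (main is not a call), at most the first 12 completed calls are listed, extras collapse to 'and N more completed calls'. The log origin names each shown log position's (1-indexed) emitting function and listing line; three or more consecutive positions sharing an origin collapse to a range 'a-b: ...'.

Answer: the defect is in trim_outliers at line 18.
Core observation: The logs agree in full; only the final output differs.
Call chain: main -> trim_outliers(36, 5) (called at line 27).
First divergence: there is none — every log position agrees.
Execution walk:
  screen_input([5, 9, 12, 2, 12, 10, 5, 10, 7, 12], 12) -> 2  [called from verify_load, line 10]
  verify_load([5, 9, 12, 2, 12, 10, 5, 10, 7, 12], 12) -> 36  [called from main, line 25]
  trim_outliers(36, 5) -> 180  [called from main, line 27]
Log origin:
  1: from main, line 24
  2: from verify_load, line 9
  3: from screen_input, line 2
  4: from screen_input, line 5
  5: from verify_load, line 11
  6: from main, line 26
  7: from trim_outliers, line 16
A correct fix: line 18: replace `*` with `//`.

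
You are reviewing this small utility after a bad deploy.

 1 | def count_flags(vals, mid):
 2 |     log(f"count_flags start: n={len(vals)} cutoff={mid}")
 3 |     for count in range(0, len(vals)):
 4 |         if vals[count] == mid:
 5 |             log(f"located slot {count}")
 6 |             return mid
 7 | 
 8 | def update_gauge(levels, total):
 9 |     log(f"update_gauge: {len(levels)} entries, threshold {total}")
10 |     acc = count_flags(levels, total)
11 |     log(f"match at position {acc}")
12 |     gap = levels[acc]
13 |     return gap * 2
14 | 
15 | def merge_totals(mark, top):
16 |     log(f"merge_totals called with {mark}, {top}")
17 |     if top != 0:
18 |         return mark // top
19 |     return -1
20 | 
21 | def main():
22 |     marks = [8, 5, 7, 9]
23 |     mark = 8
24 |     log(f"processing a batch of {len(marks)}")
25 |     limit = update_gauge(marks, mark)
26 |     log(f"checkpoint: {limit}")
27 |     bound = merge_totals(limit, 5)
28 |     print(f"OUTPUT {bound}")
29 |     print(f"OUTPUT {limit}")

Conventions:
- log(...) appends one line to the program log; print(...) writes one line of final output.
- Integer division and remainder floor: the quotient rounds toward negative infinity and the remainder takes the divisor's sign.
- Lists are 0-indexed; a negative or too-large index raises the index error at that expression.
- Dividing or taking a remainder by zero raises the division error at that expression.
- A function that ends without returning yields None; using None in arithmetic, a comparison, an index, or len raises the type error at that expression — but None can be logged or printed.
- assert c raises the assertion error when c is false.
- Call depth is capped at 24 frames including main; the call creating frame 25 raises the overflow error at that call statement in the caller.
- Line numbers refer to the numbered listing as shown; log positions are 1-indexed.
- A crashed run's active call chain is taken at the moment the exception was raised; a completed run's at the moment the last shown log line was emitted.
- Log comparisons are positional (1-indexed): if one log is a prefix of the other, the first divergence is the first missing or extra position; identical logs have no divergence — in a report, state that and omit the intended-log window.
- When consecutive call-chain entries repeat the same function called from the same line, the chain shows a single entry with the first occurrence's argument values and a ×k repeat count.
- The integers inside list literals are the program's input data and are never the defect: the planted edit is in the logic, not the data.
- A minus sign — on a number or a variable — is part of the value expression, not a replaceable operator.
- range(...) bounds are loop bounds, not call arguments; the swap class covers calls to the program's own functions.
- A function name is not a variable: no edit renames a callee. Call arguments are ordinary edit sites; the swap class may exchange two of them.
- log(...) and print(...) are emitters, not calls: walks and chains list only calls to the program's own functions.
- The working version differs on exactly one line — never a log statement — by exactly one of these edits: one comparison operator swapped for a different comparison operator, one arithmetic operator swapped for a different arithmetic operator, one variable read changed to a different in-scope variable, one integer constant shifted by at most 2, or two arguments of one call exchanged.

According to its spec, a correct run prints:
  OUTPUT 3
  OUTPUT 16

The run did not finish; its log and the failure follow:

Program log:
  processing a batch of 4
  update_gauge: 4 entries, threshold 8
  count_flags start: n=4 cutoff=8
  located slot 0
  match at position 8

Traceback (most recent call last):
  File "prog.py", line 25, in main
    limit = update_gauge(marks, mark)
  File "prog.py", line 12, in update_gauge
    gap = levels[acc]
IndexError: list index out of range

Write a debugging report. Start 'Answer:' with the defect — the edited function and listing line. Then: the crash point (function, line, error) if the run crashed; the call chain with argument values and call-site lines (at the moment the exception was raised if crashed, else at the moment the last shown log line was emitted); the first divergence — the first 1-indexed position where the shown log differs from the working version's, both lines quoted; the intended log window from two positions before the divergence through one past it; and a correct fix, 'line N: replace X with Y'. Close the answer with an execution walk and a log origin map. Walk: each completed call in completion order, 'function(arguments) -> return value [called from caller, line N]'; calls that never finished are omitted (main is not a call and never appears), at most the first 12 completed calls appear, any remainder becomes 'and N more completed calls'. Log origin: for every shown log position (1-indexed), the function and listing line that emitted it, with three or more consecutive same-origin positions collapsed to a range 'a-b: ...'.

Answer: the defect is in count_flags at line 6.
Key observation: Everything matches until log position 5, which reads 'match at position 8' in place of 'match at position 0'.
Crash: update_gauge, line 12, IndexError.
Call chain: main -> update_gauge([8, 5, 7, 9], 8) (called at line 25).
First divergence: at position 5 the run shows 'match at position 8' where the working version logs 'match at position 0'.
Intended log window:
  3: count_flags start: n=4 cutoff=8
  4: located slot 0
  5: match at position 0
  6: checkpoint: 16
Execution walk:
  count_flags([8, 5, 7, 9], 8) -> 8  [called from update_gauge, line 10]
Log line origins:
  1 — main, line 24
  2 — update_gauge, line 9
  3 — count_flags, line 2
  4 — count_flags, line 5
  5 — update_gauge, line 11
A correct fix: line 6: replace `mid` with `count`.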